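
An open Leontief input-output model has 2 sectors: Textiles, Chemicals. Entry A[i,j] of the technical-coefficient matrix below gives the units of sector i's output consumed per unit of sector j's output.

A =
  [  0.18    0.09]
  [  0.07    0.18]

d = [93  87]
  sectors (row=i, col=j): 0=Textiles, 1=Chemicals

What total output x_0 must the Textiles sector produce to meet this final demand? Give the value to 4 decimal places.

Form M = I − A:
  [  0.82   -0.09]
  [ -0.07    0.82]
Leontief inverse L = M⁻¹:
  [  1.2310    0.1351]
  [  0.1051    1.2310]
Total output x = L · d:
  x_0 = 1.2310·93 + 0.1351·87 = 126.2423
  x_1 = 0.1051·93 + 1.2310·87 = 116.8743

126.2423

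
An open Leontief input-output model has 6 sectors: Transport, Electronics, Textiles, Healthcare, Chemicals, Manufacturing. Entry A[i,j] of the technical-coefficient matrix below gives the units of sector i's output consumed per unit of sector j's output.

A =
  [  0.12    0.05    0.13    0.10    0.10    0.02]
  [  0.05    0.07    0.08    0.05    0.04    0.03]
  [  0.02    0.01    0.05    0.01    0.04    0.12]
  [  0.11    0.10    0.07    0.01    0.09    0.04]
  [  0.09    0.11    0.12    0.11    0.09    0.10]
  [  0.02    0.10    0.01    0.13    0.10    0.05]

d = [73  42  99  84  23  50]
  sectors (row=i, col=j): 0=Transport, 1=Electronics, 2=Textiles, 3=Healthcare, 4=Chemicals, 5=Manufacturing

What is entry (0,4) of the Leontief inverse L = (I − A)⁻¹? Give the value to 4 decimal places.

L[0,4] = 0.1684

Form M = I − A:
  [  0.88   -0.05   -0.13   -0.10   -0.10   -0.02]
  [ -0.05    0.93   -0.08   -0.05   -0.04   -0.03]
  [ -0.02   -0.01    0.95   -0.01   -0.04   -0.12]
  [ -0.11   -0.10   -0.07    0.99   -0.09   -0.04]
  [ -0.09   -0.11   -0.12   -0.11    0.91   -0.10]
  [ -0.02   -0.10   -0.01   -0.13   -0.10    0.95]
Leontief inverse L = M⁻¹:
  [  1.1859    0.1112    0.2053    0.1565    0.1684    0.0787]
  [  0.0855    1.1062    0.1216    0.0828    0.0786    0.0638]
  [  0.0436    0.0435    1.0766    0.0452    0.0748    0.1481]
  [  0.1611    0.1505    0.1322    1.0625    0.1445    0.0848]
  [  0.1609    0.1862    0.2004    0.1793    1.1695    0.1652]
  [  0.0734    0.1594    0.0676    0.1768    0.1555    1.0916]
Total output x = L · d:
  x_0 = 1.1859·73 + 0.1112·42 + 0.2053·99 + 0.1565·84 + 0.1684·23 + 0.0787·50 = 132.5197
  x_1 = 0.0855·73 + 1.1062·42 + 0.1216·99 + 0.0828·84 + 0.0786·23 + 0.0638·50 = 76.6924
  x_2 = 0.0436·73 + 0.0435·42 + 1.0766·99 + 0.0452·84 + 0.0748·23 + 0.1481·50 = 124.5182
  x_3 = 0.1611·73 + 0.1505·42 + 0.1322·99 + 1.0625·84 + 0.1445·23 + 0.0848·50 = 127.9787
  x_4 = 0.1609·73 + 0.1862·42 + 0.2004·99 + 0.1793·84 + 1.1695·23 + 0.1652·50 = 89.6242
  x_5 = 0.0734·73 + 0.1594·42 + 0.0676·99 + 0.1768·84 + 0.1555·23 + 1.0916·50 = 91.7521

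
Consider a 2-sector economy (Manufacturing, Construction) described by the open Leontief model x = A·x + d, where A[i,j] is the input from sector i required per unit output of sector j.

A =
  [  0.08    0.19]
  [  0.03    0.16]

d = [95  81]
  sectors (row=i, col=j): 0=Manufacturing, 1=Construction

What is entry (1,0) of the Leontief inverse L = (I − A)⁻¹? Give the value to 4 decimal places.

Form M = I − A:
  [  0.92   -0.19]
  [ -0.03    0.84]
Leontief inverse L = M⁻¹:
  [  1.0950    0.2477]
  [  0.0391    1.1993]
Total output x = L · d:
  x_0 = 1.0950·95 + 0.2477·81 = 124.0907
  x_1 = 0.0391·95 + 1.1993·81 = 100.8604

L[1,0] = 0.0391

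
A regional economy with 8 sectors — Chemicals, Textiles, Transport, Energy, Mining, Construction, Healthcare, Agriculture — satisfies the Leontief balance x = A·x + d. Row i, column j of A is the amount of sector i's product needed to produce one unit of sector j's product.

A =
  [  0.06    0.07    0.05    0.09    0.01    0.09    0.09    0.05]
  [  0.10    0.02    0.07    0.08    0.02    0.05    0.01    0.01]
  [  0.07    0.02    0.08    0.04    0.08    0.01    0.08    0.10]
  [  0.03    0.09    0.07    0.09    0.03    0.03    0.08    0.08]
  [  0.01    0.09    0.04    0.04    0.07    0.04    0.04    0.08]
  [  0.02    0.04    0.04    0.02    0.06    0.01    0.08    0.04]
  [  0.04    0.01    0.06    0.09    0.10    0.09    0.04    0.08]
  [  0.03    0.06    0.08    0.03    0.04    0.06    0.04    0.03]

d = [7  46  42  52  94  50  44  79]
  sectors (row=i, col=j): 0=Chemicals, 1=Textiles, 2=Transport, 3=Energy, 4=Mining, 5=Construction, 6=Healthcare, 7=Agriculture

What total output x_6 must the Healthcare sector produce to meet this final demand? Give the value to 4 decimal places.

Form M = I − A:
  [  0.94   -0.07   -0.05   -0.09   -0.01   -0.09   -0.09   -0.05]
  [ -0.10    0.98   -0.07   -0.08   -0.02   -0.05   -0.01   -0.01]
  [ -0.07   -0.02    0.92   -0.04   -0.08   -0.01   -0.08   -0.10]
  [ -0.03   -0.09   -0.07    0.91   -0.03   -0.03   -0.08   -0.08]
  [ -0.01   -0.09   -0.04   -0.04    0.93   -0.04   -0.04   -0.08]
  [ -0.02   -0.04   -0.04   -0.02   -0.06    0.99   -0.08   -0.04]
  [ -0.04   -0.01   -0.06   -0.09   -0.10   -0.09    0.96   -0.08]
  [ -0.03   -0.06   -0.08   -0.03   -0.04   -0.06   -0.04    0.97]
Leontief inverse L = M⁻¹:
  [  1.1012    0.1126    0.1061    0.1464    0.0565    0.1328    0.1432    0.1029]
  [  0.1304    1.0547    0.1101    0.1214    0.0506    0.0799    0.0534    0.0508]
  [  0.1070    0.0637    1.1341    0.0906    0.1269    0.0533    0.1289    0.1539]
  [  0.0722    0.1323    0.1275    1.1453    0.0757    0.0720    0.1289    0.1325]
  [  0.0425    0.1248    0.0845    0.0806    1.1063    0.0723    0.0761    0.1193]
  [  0.0443    0.0661    0.0742    0.0535    0.0919    1.0380    0.1089    0.0744]
  [  0.0743    0.0587    0.1142    0.1394    0.1480    0.1286    1.0929    0.1354]
  [  0.0607    0.0897    0.1204    0.0673    0.0751    0.0882    0.0773    1.0691]
Total output x = L · d:
  x_0 = 1.1012·7 + 0.1126·46 + 0.1061·42 + 0.1464·52 + 0.0565·94 + 0.1328·50 + 0.1432·44 + 0.1029·79 = 51.3386
  x_1 = 0.1304·7 + 1.0547·46 + 0.1101·42 + 0.1214·52 + 0.0506·94 + 0.0799·50 + 0.0534·44 + 0.0508·79 = 75.4778
  x_2 = 0.1070·7 + 0.0637·46 + 1.1341·42 + 0.0906·52 + 0.1269·94 + 0.0533·50 + 0.1289·44 + 0.1539·79 = 88.4461
  x_3 = 0.0722·7 + 0.1323·46 + 0.1275·42 + 1.1453·52 + 0.0757·94 + 0.0720·50 + 0.1289·44 + 0.1325·79 = 98.3620
  x_4 = 0.0425·7 + 0.1248·46 + 0.0845·42 + 0.0806·52 + 1.1063·94 + 0.0723·50 + 0.0761·44 + 0.1193·79 = 134.1588
  x_5 = 0.0443·7 + 0.0661·46 + 0.0742·42 + 0.0535·52 + 0.0919·94 + 1.0380·50 + 0.1089·44 + 0.0744·79 = 80.4542
  x_6 = 0.0743·7 + 0.0587·46 + 0.1142·42 + 0.1394·52 + 0.1480·94 + 0.1286·50 + 1.0929·44 + 0.1354·79 = 94.3953
  x_7 = 0.0607·7 + 0.0897·46 + 0.1204·42 + 0.0673·52 + 0.0751·94 + 0.0882·50 + 0.0773·44 + 1.0691·79 = 112.4379

94.3953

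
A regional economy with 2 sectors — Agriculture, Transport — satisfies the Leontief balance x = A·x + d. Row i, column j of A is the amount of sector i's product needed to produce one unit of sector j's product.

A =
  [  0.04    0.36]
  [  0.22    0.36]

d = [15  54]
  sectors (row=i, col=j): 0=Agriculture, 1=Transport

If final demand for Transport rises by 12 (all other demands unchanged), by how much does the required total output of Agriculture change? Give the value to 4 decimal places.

8.0717

Form M = I − A:
  [  0.96   -0.36]
  [ -0.22    0.64]
Leontief inverse L = M⁻¹:
  [  1.1958    0.6726]
  [  0.4111    1.7937]
Total output x = L · d:
  x_0 = 1.1958·15 + 0.6726·54 = 54.2601
  x_1 = 0.4111·15 + 1.7937·54 = 103.0269
Δx_0 = L[0,1] · Δd_1 = 0.6726 · 12 = 8.0717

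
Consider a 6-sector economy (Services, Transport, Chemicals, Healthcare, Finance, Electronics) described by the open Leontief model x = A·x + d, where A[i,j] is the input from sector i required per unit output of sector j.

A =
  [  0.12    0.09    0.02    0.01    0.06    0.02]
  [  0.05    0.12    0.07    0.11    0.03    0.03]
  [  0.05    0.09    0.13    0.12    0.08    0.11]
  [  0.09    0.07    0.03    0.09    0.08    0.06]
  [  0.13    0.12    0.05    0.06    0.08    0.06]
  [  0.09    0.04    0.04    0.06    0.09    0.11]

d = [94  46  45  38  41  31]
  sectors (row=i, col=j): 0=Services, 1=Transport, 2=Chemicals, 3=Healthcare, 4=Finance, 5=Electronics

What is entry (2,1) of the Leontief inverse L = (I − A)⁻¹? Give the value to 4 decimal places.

L[2,1] = 0.1815

Form M = I − A:
  [  0.88   -0.09   -0.02   -0.01   -0.06   -0.02]
  [ -0.05    0.88   -0.07   -0.11   -0.03   -0.03]
  [ -0.05   -0.09    0.87   -0.12   -0.08   -0.11]
  [ -0.09   -0.07   -0.03    0.91   -0.08   -0.06]
  [ -0.13   -0.12   -0.05   -0.06    0.92   -0.06]
  [ -0.09   -0.04   -0.04   -0.06   -0.09    0.89]
Leontief inverse L = M⁻¹:
  [  1.1704    0.1431    0.0475    0.0457    0.0936    0.0464]
  [  0.1099    1.1864    0.1116    0.1692    0.0774    0.0729]
  [  0.1399    0.1815    1.1914    0.2026    0.1539    0.1805]
  [  0.1578    0.1360    0.0661    1.1411    0.1297    0.1020]
  [  0.2081    0.2006    0.0954    0.1212    1.1365    0.1080]
  [  0.1613    0.1054    0.0775    0.1105    0.1435    1.1575]
Total output x = L · d:
  x_0 = 1.1704·94 + 0.1431·46 + 0.0475·45 + 0.0457·38 + 0.0936·41 + 0.0464·31 = 125.7521
  x_1 = 0.1099·94 + 1.1864·46 + 0.1116·45 + 0.1692·38 + 0.0774·41 + 0.0729·31 = 81.7944
  x_2 = 0.1399·94 + 0.1815·46 + 1.1914·45 + 0.2026·38 + 0.1539·41 + 0.1805·31 = 94.7210
  x_3 = 0.1578·94 + 0.1360·46 + 0.0661·45 + 1.1411·38 + 0.1297·41 + 0.1020·31 = 75.8933
  x_4 = 0.2081·94 + 0.2006·46 + 0.0954·45 + 0.1212·38 + 1.1365·41 + 0.1080·31 = 87.6308
  x_5 = 0.1613·94 + 0.1054·46 + 0.0775·45 + 0.1105·38 + 0.1435·41 + 1.1575·31 = 69.4592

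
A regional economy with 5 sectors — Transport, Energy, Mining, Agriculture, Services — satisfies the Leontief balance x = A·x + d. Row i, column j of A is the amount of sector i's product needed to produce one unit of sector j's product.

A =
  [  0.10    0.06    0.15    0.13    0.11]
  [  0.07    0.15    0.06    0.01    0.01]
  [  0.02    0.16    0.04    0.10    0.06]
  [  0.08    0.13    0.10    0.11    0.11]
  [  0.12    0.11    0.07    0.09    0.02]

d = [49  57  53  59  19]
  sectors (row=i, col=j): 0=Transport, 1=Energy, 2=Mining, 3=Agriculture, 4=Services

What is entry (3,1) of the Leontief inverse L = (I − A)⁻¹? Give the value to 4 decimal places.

Form M = I − A:
  [  0.90   -0.06   -0.15   -0.13   -0.11]
  [ -0.07    0.85   -0.06   -0.01   -0.01]
  [ -0.02   -0.16    0.96   -0.10   -0.06]
  [ -0.08   -0.13   -0.10    0.89   -0.11]
  [ -0.12   -0.11   -0.07   -0.09    0.98]
Leontief inverse L = M⁻¹:
  [  1.1725    0.1813    0.2296    0.2165    0.1718]
  [  0.1052    1.2139    0.0994    0.0437    0.0352]
  [  0.0685    0.2441    1.0895    0.1446    0.0931]
  [  0.1500    0.2456    0.1740    1.1843    0.1629]
  [  0.1740    0.1984    0.1331    0.1505    1.0670]
Total output x = L · d:
  x_0 = 1.1725·49 + 0.1813·57 + 0.2296·53 + 0.2165·59 + 0.1718·19 = 95.9915
  x_1 = 0.1052·49 + 1.2139·57 + 0.0994·53 + 0.0437·59 + 0.0352·19 = 82.8631
  x_2 = 0.0685·49 + 0.2441·57 + 1.0895·53 + 0.1446·59 + 0.0931·19 = 85.3064
  x_3 = 0.1500·49 + 0.2456·57 + 0.1740·53 + 1.1843·59 + 0.1629·19 = 103.5360
  x_4 = 0.1740·49 + 0.1984·57 + 0.1331·53 + 0.1505·59 + 1.0670·19 = 56.0445

L[3,1] = 0.2456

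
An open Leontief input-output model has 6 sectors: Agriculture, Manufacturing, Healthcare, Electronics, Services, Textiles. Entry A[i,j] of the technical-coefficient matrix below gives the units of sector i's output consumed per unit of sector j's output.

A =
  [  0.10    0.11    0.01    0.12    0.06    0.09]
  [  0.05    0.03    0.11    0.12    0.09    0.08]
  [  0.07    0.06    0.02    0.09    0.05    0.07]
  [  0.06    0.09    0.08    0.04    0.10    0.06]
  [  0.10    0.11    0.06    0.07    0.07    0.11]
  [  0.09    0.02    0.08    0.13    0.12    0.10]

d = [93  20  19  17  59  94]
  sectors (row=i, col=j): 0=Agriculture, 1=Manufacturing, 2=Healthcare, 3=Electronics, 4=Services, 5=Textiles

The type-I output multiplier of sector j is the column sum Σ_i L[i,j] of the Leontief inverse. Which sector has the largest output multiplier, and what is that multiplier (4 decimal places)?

Form M = I − A:
  [  0.90   -0.11   -0.01   -0.12   -0.06   -0.09]
  [ -0.05    0.97   -0.11   -0.12   -0.09   -0.08]
  [ -0.07   -0.06    0.98   -0.09   -0.05   -0.07]
  [ -0.06   -0.09   -0.08    0.96   -0.10   -0.06]
  [ -0.10   -0.11   -0.06   -0.07    0.93   -0.11]
  [ -0.09   -0.02   -0.08   -0.13   -0.12    0.90]
Leontief inverse L = M⁻¹:
  [  1.1730    0.1762    0.0713    0.2086    0.1409    0.1696]
  [  0.1207    1.0951    0.1633    0.2003    0.1641    0.1555]
  [  0.1240    0.1092    1.0637    0.1542    0.1089    0.1284]
  [  0.1243    0.1474    0.1299    1.1176    0.1663    0.1305]
  [  0.1782    0.1781    0.1220    0.1665    1.1537    0.1952]
  [  0.1727    0.0967    0.1403    0.2226    0.2053    1.1878]
Total output x = L · d:
  x_0 = 1.1730·93 + 0.1762·20 + 0.0713·19 + 0.2086·17 + 0.1409·59 + 0.1696·94 = 141.7671
  x_1 = 0.1207·93 + 1.0951·20 + 0.1633·19 + 0.2003·17 + 0.1641·59 + 0.1555·94 = 63.9371
  x_2 = 0.1240·93 + 0.1092·20 + 1.0637·19 + 0.1542·17 + 0.1089·59 + 0.1284·94 = 55.0450
  x_3 = 0.1243·93 + 0.1474·20 + 0.1299·19 + 1.1176·17 + 0.1663·59 + 0.1305·94 = 58.0485
  x_4 = 0.1782·93 + 0.1781·20 + 0.1220·19 + 0.1665·17 + 1.1537·59 + 0.1952·94 = 111.6982
  x_5 = 0.1727·93 + 0.0967·20 + 0.1403·19 + 0.2226·17 + 0.2053·59 + 1.1878·94 = 148.2127
Output multipliers (column sums of L):
  Agriculture: 1.8929
  Manufacturing: 1.8026
  Healthcare: 1.6903
  Electronics: 2.0698
  Services: 1.9391
  Textiles: 1.9671

Electronics (2.0698)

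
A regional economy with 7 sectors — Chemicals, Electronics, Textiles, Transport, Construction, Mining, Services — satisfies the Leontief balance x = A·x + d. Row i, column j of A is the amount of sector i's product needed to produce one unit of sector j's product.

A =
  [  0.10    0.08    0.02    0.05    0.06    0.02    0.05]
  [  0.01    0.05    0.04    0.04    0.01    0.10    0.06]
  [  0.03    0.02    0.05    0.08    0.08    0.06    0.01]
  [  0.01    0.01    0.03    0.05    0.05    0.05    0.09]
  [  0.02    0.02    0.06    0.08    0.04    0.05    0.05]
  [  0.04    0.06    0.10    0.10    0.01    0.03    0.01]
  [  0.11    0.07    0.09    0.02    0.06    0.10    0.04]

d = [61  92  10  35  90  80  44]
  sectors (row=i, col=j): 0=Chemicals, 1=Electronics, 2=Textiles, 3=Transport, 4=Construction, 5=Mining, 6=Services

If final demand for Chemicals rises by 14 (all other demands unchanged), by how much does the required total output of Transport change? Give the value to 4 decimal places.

0.4580

Form M = I − A:
  [  0.90   -0.08   -0.02   -0.05   -0.06   -0.02   -0.05]
  [ -0.01    0.95   -0.04   -0.04   -0.01   -0.10   -0.06]
  [ -0.03   -0.02    0.95   -0.08   -0.08   -0.06   -0.01]
  [ -0.01   -0.01   -0.03    0.95   -0.05   -0.05   -0.09]
  [ -0.02   -0.02   -0.06   -0.08    0.96   -0.05   -0.05]
  [ -0.04   -0.06   -0.10   -0.10   -0.01    0.97   -0.01]
  [ -0.11   -0.07   -0.09   -0.02   -0.06   -0.10    0.96]
Leontief inverse L = M⁻¹:
  [  1.1288    0.1080    0.0495    0.0827    0.0856    0.0543    0.0788]
  [  0.0311    1.0720    0.0709    0.0704    0.0289    0.1288    0.0788]
  [  0.0477    0.0379    1.0774    0.1132    0.1020    0.0860    0.0329]
  [  0.0327    0.0298    0.0590    1.0771    0.0710    0.0779    0.1097]
  [  0.0405    0.0391    0.0882    0.1105    1.0630    0.0782    0.0720]
  [  0.0587    0.0792    0.1259    0.1323    0.0351    1.0603    0.0346]
  [  0.1454    0.1054    0.1317    0.0683    0.0931    0.1406    1.0699]
Total output x = L · d:
  x_0 = 1.1288·61 + 0.1080·92 + 0.0495·10 + 0.0827·35 + 0.0856·90 + 0.0543·80 + 0.0788·44 = 97.7011
  x_1 = 0.0311·61 + 1.0720·92 + 0.0709·10 + 0.0704·35 + 0.0289·90 + 0.1288·80 + 0.0788·44 = 120.0691
  x_2 = 0.0477·61 + 0.0379·92 + 1.0774·10 + 0.1132·35 + 0.1020·90 + 0.0860·80 + 0.0329·44 = 38.6409
  x_3 = 0.0327·61 + 0.0298·92 + 0.0590·10 + 1.0771·35 + 0.0710·90 + 0.0779·80 + 0.1097·44 = 60.4775
  x_4 = 0.0405·61 + 0.0391·92 + 0.0882·10 + 0.1105·35 + 1.0630·90 + 0.0782·80 + 0.0720·44 = 115.9105
  x_5 = 0.0587·61 + 0.0792·92 + 0.1259·10 + 0.1323·35 + 0.0351·90 + 1.0603·80 + 0.0346·44 = 106.2608
  x_6 = 0.1454·61 + 0.1054·92 + 0.1317·10 + 0.0683·35 + 0.0931·90 + 0.1406·80 + 1.0699·44 = 88.9791
Δx_3 = L[3,0] · Δd_0 = 0.0327 · 14 = 0.4580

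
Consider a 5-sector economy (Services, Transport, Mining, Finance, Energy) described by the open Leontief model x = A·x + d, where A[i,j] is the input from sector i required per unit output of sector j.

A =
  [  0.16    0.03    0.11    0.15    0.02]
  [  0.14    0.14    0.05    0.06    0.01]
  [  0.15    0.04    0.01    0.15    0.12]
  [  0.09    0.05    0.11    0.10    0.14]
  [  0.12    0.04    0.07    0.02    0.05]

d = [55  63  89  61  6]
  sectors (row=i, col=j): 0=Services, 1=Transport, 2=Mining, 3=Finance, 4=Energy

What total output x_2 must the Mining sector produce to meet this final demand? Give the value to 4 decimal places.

Form M = I − A:
  [  0.84   -0.03   -0.11   -0.15   -0.02]
  [ -0.14    0.86   -0.05   -0.06   -0.01]
  [ -0.15   -0.04    0.99   -0.15   -0.12]
  [ -0.09   -0.05   -0.11    0.90   -0.14]
  [ -0.12   -0.04   -0.07   -0.02    0.95]
Leontief inverse L = M⁻¹:
  [  1.2733    0.0712    0.1789    0.2487    0.0868]
  [  0.2386    1.1864    0.1053    0.1375    0.0511]
  [  0.2567    0.0810    1.0810    0.2323    0.1770]
  [  0.2022    0.0933    0.1730    1.1843    0.2016]
  [  0.1941    0.0669    0.1103    0.0793    1.0830]
Total output x = L · d:
  x_0 = 1.2733·55 + 0.0712·63 + 0.1789·89 + 0.2487·61 + 0.0868·6 = 106.1309
  x_1 = 0.2386·55 + 1.1864·63 + 0.1053·89 + 0.1375·61 + 0.0511·6 = 105.9339
  x_2 = 0.2567·55 + 0.0810·63 + 1.0810·89 + 0.2323·61 + 0.1770·6 = 130.6661
  x_3 = 0.2022·55 + 0.0933·63 + 0.1730·89 + 1.1843·61 + 0.2016·6 = 105.8524
  x_4 = 0.1941·55 + 0.0669·63 + 0.1103·89 + 0.0793·61 + 1.0830·6 = 36.0387

130.6661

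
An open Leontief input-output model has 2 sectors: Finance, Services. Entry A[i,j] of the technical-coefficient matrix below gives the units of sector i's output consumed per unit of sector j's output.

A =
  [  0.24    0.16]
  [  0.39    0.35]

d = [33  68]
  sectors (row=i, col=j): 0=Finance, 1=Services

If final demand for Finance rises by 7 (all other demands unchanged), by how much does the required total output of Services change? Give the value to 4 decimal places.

6.3253

Form M = I − A:
  [  0.76   -0.16]
  [ -0.39    0.65]
Leontief inverse L = M⁻¹:
  [  1.5060    0.3707]
  [  0.9036    1.7609]
Total output x = L · d:
  x_0 = 1.5060·33 + 0.3707·68 = 74.9073
  x_1 = 0.9036·33 + 1.7609·68 = 149.5598
Δx_1 = L[1,0] · Δd_0 = 0.9036 · 7 = 6.3253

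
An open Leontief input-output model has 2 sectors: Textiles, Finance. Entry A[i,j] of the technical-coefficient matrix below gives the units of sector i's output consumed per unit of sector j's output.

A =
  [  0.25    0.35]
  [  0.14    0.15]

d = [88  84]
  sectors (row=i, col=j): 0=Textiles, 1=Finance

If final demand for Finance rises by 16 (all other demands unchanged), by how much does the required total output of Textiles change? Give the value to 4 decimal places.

Form M = I − A:
  [  0.75   -0.35]
  [ -0.14    0.85]
Leontief inverse L = M⁻¹:
  [  1.4444    0.5947]
  [  0.2379    1.2744]
Total output x = L · d:
  x_0 = 1.4444·88 + 0.5947·84 = 177.0603
  x_1 = 0.2379·88 + 1.2744·84 = 127.9864
Δx_0 = L[0,1] · Δd_1 = 0.5947 · 16 = 9.5157

9.5157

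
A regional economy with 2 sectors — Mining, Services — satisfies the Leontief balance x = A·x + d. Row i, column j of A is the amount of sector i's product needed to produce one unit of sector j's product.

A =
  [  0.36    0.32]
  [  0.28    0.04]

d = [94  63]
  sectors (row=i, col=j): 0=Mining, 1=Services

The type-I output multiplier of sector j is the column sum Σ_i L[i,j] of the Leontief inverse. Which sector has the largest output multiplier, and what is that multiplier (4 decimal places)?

Form M = I − A:
  [  0.64   -0.32]
  [ -0.28    0.96]
Leontief inverse L = M⁻¹:
  [  1.8293    0.6098]
  [  0.5335    1.2195]
Total output x = L · d:
  x_0 = 1.8293·94 + 0.6098·63 = 210.3659
  x_1 = 0.5335·94 + 1.2195·63 = 126.9817
Output multipliers (column sums of L):
  Mining: 2.3628
  Services: 1.8293

Mining (2.3628)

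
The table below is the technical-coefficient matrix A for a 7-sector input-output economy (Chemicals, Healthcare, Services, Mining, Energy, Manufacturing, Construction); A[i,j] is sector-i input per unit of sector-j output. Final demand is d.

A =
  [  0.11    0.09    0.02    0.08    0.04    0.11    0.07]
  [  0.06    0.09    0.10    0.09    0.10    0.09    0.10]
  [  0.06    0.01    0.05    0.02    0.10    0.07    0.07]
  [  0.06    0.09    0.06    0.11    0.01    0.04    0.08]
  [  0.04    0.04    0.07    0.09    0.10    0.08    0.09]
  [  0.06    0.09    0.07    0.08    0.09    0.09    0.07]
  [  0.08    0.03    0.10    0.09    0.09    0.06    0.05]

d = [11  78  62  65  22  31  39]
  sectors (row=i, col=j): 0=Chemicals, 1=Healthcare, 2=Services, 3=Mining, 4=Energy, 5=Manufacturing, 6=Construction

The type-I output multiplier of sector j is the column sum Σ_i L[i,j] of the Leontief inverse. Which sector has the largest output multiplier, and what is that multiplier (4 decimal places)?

Mining (2.1382)

Form M = I − A:
  [  0.89   -0.09   -0.02   -0.08   -0.04   -0.11   -0.07]
  [ -0.06    0.91   -0.10   -0.09   -0.10   -0.09   -0.10]
  [ -0.06   -0.01    0.95   -0.02   -0.10   -0.07   -0.07]
  [ -0.06   -0.09   -0.06    0.89   -0.01   -0.04   -0.08]
  [ -0.04   -0.04   -0.07   -0.09    0.90   -0.08   -0.09]
  [ -0.06   -0.09   -0.07   -0.08   -0.09    0.91   -0.07]
  [ -0.08   -0.03   -0.10   -0.09   -0.09   -0.06    0.95]
Leontief inverse L = M⁻¹:
  [  1.1843    0.1643    0.0918    0.1697    0.1175    0.1942    0.1511]
  [  0.1432    1.1676    0.1868    0.1916    0.1971    0.1858    0.1957]
  [  0.1106    0.0550    1.1005    0.0808    0.1598    0.1294    0.1265]
  [  0.1221    0.1493    0.1221    1.1846    0.0743    0.1073    0.1484]
  [  0.1062    0.1017    0.1395    0.1728    1.1768    0.1557    0.1663]
  [  0.1332    0.1607    0.1463    0.1705    0.1750    1.1752    0.1550]
  [  0.1459    0.0904    0.1635    0.1682    0.1625    0.1350    1.1245]
Total output x = L · d:
  x_0 = 1.1843·11 + 0.1643·78 + 0.0918·62 + 0.1697·65 + 0.1175·22 + 0.1942·31 + 0.1511·39 = 57.0621
  x_1 = 0.1432·11 + 1.1676·78 + 0.1868·62 + 0.1916·65 + 0.1971·22 + 0.1858·31 + 0.1957·39 = 134.4102
  x_2 = 0.1106·11 + 0.0550·78 + 1.1005·62 + 0.0808·65 + 0.1598·22 + 0.1294·31 + 0.1265·39 = 91.4531
  x_3 = 0.1221·11 + 0.1493·78 + 0.1221·62 + 1.1846·65 + 0.0743·22 + 0.1073·31 + 0.1484·39 = 108.3106
  x_4 = 0.1062·11 + 0.1017·78 + 0.1395·62 + 0.1728·65 + 1.1768·22 + 0.1557·31 + 0.1663·39 = 66.1866
  x_5 = 0.1332·11 + 0.1607·78 + 0.1463·62 + 0.1705·65 + 0.1750·22 + 1.1752·31 + 0.1550·39 = 80.4814
  x_6 = 0.1459·11 + 0.0904·78 + 0.1635·62 + 0.1682·65 + 0.1625·22 + 0.1350·31 + 1.1245·39 = 81.3434
Output multipliers (column sums of L):
  Chemicals: 1.9456
  Healthcare: 1.8890
  Services: 1.9506
  Mining: 2.1382
  Energy: 2.0630
  Manufacturing: 2.0826
  Construction: 2.0675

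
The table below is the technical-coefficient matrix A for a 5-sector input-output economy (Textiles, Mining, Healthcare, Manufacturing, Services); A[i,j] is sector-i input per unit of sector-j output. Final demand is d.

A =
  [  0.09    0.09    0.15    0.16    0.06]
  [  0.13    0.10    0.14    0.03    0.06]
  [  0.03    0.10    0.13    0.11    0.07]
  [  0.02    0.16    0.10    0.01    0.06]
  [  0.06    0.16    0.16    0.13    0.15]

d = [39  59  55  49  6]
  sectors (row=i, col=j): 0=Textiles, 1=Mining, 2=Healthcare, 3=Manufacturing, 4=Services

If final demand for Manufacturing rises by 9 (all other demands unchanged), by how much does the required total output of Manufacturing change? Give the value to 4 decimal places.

Form M = I − A:
  [  0.91   -0.09   -0.15   -0.16   -0.06]
  [ -0.13    0.90   -0.14   -0.03   -0.06]
  [ -0.03   -0.10    0.87   -0.11   -0.07]
  [ -0.02   -0.16   -0.10    0.99   -0.06]
  [ -0.06   -0.16   -0.16   -0.13    0.85]
Leontief inverse L = M⁻¹:
  [  1.1534    0.2148    0.2866    0.2428    0.1373]
  [  0.1914    1.2024    0.2631    0.1134    0.1281]
  [  0.0824    0.2011    1.2408    0.1749    0.1345]
  [  0.0713    0.2381    0.1938    1.0652    0.1130]
  [  0.1438    0.3158    0.3330    0.2343    1.2529]
Total output x = L · d:
  x_0 = 1.1534·39 + 0.2148·59 + 0.2866·55 + 0.2428·49 + 0.1373·6 = 86.1371
  x_1 = 0.1914·39 + 1.2024·59 + 0.2631·55 + 0.1134·49 + 0.1281·6 = 99.2005
  x_2 = 0.0824·39 + 0.2011·59 + 1.2408·55 + 0.1749·49 + 0.1345·6 = 92.7043
  x_3 = 0.0713·39 + 0.2381·59 + 0.1938·55 + 1.0652·49 + 0.1130·6 = 80.3621
  x_4 = 0.1438·39 + 0.3158·59 + 0.3330·55 + 0.2343·49 + 1.2529·6 = 61.5530
Δx_3 = L[3,3] · Δd_3 = 1.0652 · 9 = 9.5869

9.5869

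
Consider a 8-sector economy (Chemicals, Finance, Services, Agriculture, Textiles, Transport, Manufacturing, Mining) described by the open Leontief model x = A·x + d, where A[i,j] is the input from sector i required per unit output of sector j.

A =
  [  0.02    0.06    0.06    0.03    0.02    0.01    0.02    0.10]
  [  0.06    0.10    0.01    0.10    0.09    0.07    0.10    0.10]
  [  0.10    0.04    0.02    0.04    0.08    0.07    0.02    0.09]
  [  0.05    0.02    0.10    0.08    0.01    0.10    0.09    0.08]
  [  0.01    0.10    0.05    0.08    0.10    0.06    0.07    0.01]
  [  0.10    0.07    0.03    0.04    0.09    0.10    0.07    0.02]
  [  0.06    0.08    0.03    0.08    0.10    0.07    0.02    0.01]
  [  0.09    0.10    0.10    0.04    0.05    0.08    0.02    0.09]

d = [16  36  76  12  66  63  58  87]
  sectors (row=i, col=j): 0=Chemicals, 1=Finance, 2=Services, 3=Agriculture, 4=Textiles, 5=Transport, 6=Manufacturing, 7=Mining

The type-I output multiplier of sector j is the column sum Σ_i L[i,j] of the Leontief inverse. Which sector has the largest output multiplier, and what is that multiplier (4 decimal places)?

Form M = I − A:
  [  0.98   -0.06   -0.06   -0.03   -0.02   -0.01   -0.02   -0.10]
  [ -0.06    0.90   -0.01   -0.10   -0.09   -0.07   -0.10   -0.10]
  [ -0.10   -0.04    0.98   -0.04   -0.08   -0.07   -0.02   -0.09]
  [ -0.05   -0.02   -0.10    0.92   -0.01   -0.10   -0.09   -0.08]
  [ -0.01   -0.10   -0.05   -0.08    0.90   -0.06   -0.07   -0.01]
  [ -0.10   -0.07   -0.03   -0.04   -0.09    0.90   -0.07   -0.02]
  [ -0.06   -0.08   -0.03   -0.08   -0.10   -0.07    0.98   -0.01]
  [ -0.09   -0.10   -0.10   -0.04   -0.05   -0.08   -0.02    0.91]
Leontief inverse L = M⁻¹:
  [  1.0635    0.1091    0.0949    0.0696    0.0635    0.0568    0.0528    0.1469]
  [  0.1352    1.1945    0.0763    0.1825    0.1762    0.1614    0.1707    0.1771]
  [  0.1528    0.1077    1.0686    0.0932    0.1389    0.1311    0.0668    0.1476]
  [  0.1201    0.0913    0.1532    1.1406    0.0794    0.1762    0.1409    0.1450]
  [  0.0669    0.1710    0.0952    0.1465    1.1709    0.1316    0.1286    0.0656]
  [  0.1580    0.1451    0.0777    0.1035    0.1614    1.1693    0.1258    0.0789]
  [  0.1104    0.1446    0.0741    0.1386    0.1613    0.1336    1.0740    0.0640]
  [  0.1621    0.1832    0.1556    0.1075    0.1265    0.1585    0.0792    1.1674]
Total output x = L · d:
  x_0 = 1.0635·16 + 0.1091·36 + 0.0949·76 + 0.0696·12 + 0.0635·66 + 0.0568·63 + 0.0528·58 + 0.1469·87 = 52.6025
  x_1 = 0.1352·16 + 1.1945·36 + 0.0763·76 + 0.1825·12 + 0.1762·66 + 0.1614·63 + 0.1707·58 + 0.1771·87 = 100.2586
  x_2 = 0.1528·16 + 0.1077·36 + 1.0686·76 + 0.0932·12 + 0.1389·66 + 0.1311·63 + 0.0668·58 + 0.1476·87 = 122.8018
  x_3 = 0.1201·16 + 0.0913·36 + 0.1532·76 + 1.1406·12 + 0.0794·66 + 0.1762·63 + 0.1409·58 + 0.1450·87 = 67.6675
  x_4 = 0.0669·16 + 0.1710·36 + 0.0952·76 + 0.1465·12 + 1.1709·66 + 0.1316·63 + 0.1286·58 + 0.0656·87 = 114.9551
  x_5 = 0.1580·16 + 0.1451·36 + 0.0777·76 + 0.1035·12 + 0.1614·66 + 1.1693·63 + 0.1258·58 + 0.0789·87 = 113.3721
  x_6 = 0.1104·16 + 0.1446·36 + 0.0741·76 + 0.1386·12 + 0.1613·66 + 0.1336·63 + 1.0740·58 + 0.0640·87 = 101.1978
  x_7 = 0.1621·16 + 0.1832·36 + 0.1556·76 + 0.1075·12 + 0.1265·66 + 0.1585·63 + 0.0792·58 + 1.1674·87 = 146.8005
Output multipliers (column sums of L):
  Chemicals: 1.9691
  Finance: 2.1467
  Services: 1.7956
  Agriculture: 1.9819
  Textiles: 2.0780
  Transport: 2.1185
  Manufacturing: 1.8387
  Mining: 1.9926

Finance (2.1467)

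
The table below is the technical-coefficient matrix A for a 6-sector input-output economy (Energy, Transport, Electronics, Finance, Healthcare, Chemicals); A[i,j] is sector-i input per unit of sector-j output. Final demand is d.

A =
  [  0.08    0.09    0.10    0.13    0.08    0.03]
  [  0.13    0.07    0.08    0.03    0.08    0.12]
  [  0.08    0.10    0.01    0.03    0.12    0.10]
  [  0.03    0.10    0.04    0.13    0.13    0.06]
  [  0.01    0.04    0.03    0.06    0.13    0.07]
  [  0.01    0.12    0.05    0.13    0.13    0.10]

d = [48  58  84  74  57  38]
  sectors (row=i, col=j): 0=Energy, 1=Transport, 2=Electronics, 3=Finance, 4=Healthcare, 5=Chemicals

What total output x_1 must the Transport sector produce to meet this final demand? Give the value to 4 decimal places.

113.2409

Form M = I − A:
  [  0.92   -0.09   -0.10   -0.13   -0.08   -0.03]
  [ -0.13    0.93   -0.08   -0.03   -0.08   -0.12]
  [ -0.08   -0.10    0.99   -0.03   -0.12   -0.10]
  [ -0.03   -0.10   -0.04    0.87   -0.13   -0.06]
  [ -0.01   -0.04   -0.03   -0.06    0.87   -0.07]
  [ -0.01   -0.12   -0.05   -0.13   -0.13    0.90]
Leontief inverse L = M⁻¹:
  [  1.1338    0.1697    0.1477    0.2090    0.1872    0.1053]
  [  0.1822    1.1527    0.1318    0.1138    0.1873    0.1966]
  [  0.1227    0.1667    1.0548    0.1000    0.2119    0.1667]
  [  0.0751    0.1733    0.0842    1.2057    0.2346    0.1336]
  [  0.0356    0.0890    0.0578    0.1114    1.2035    0.1205]
  [  0.0597    0.2027    0.0983    0.2133    0.2466    1.1845]
Total output x = L · d:
  x_0 = 1.1338·48 + 0.1697·58 + 0.1477·84 + 0.2090·74 + 0.1872·57 + 0.1053·38 = 106.8083
  x_1 = 0.1822·48 + 1.1527·58 + 0.1318·84 + 0.1138·74 + 0.1873·57 + 0.1966·38 = 113.2409
  x_2 = 0.1227·48 + 0.1667·58 + 1.0548·84 + 0.1000·74 + 0.2119·57 + 0.1667·38 = 129.9712
  x_3 = 0.0751·48 + 0.1733·58 + 0.0842·84 + 1.2057·74 + 0.2346·57 + 0.1336·38 = 128.3915
  x_4 = 0.0356·48 + 0.0890·58 + 0.0578·84 + 0.1114·74 + 1.2035·57 + 0.1205·38 = 93.1510
  x_5 = 0.0597·48 + 0.2027·58 + 0.0983·84 + 0.2133·74 + 0.2466·57 + 1.1845·38 = 97.7290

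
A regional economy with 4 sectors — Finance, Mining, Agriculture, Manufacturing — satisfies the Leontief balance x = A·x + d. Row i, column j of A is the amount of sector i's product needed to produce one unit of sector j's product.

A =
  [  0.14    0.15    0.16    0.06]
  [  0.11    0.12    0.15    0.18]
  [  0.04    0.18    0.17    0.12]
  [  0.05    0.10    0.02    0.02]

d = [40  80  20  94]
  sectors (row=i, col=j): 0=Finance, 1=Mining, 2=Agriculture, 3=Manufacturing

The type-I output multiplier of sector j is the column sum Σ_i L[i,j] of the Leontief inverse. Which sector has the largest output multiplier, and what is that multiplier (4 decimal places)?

Mining (1.9981)

Form M = I − A:
  [  0.86   -0.15   -0.16   -0.06]
  [ -0.11    0.88   -0.15   -0.18]
  [ -0.04   -0.18    0.83   -0.12]
  [ -0.05   -0.10   -0.02    0.98]
Leontief inverse L = M⁻¹:
  [  1.2225    0.2865    0.2914    0.1631]
  [  0.1891    1.2551    0.2699    0.2751]
  [  0.1121    0.3075    1.2873    0.2210]
  [  0.0840    0.1490    0.0687    1.0613]
Total output x = L · d:
  x_0 = 1.2225·40 + 0.2865·80 + 0.2914·20 + 0.1631·94 = 92.9835
  x_1 = 0.1891·40 + 1.2551·80 + 0.2699·20 + 0.2751·94 = 139.2305
  x_2 = 0.1121·40 + 0.3075·80 + 1.2873·20 + 0.2210·94 = 75.6028
  x_3 = 0.0840·40 + 0.1490·80 + 0.0687·20 + 1.0613·94 = 116.4125
Output multipliers (column sums of L):
  Finance: 1.6076
  Mining: 1.9981
  Agriculture: 1.9173
  Manufacturing: 1.7206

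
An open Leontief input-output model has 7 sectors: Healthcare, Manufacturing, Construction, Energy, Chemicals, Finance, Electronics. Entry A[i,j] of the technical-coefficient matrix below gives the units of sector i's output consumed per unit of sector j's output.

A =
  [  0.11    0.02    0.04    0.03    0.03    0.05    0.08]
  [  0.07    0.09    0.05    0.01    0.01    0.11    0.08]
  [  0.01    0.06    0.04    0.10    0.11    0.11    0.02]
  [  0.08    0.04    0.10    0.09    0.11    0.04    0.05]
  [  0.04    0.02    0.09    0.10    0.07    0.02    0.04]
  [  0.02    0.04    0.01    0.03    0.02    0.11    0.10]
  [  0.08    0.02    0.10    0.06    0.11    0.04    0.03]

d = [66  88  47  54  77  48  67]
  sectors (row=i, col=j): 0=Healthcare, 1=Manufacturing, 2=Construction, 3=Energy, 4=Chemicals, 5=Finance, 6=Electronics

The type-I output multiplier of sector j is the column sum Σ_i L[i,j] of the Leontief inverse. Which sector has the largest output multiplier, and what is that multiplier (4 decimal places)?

Finance (1.8087)

Form M = I − A:
  [  0.89   -0.02   -0.04   -0.03   -0.03   -0.05   -0.08]
  [ -0.07    0.91   -0.05   -0.01   -0.01   -0.11   -0.08]
  [ -0.01   -0.06    0.96   -0.10   -0.11   -0.11   -0.02]
  [ -0.08   -0.04   -0.10    0.91   -0.11   -0.04   -0.05]
  [ -0.04   -0.02   -0.09   -0.10    0.93   -0.02   -0.04]
  [ -0.02   -0.04   -0.01   -0.03   -0.02    0.89   -0.10]
  [ -0.08   -0.02   -0.10   -0.06   -0.11   -0.04    0.97]
Leontief inverse L = M⁻¹:
  [  1.1490    0.0411    0.0762    0.0649    0.0697    0.0887    0.1151]
  [  0.1102    1.1200    0.0869    0.0445    0.0494    0.1641    0.1245]
  [  0.0495    0.0914    1.0875    0.1493    0.1600    0.1617    0.0650]
  [  0.1295    0.0738    0.1562    1.1496    0.1729    0.0956    0.0962]
  [  0.0768    0.0460    0.1344    0.1479    1.1216    0.0618    0.0731]
  [  0.0510    0.0612    0.0426    0.0598    0.0550    1.1492    0.1340]
  [  0.1210    0.0482    0.1469    0.1120    0.1634    0.0877    1.0695]
Total output x = L · d:
  x_0 = 1.1490·66 + 0.0411·88 + 0.0762·47 + 0.0649·54 + 0.0697·77 + 0.0887·48 + 0.1151·67 = 103.8716
  x_1 = 0.1102·66 + 1.1200·88 + 0.0869·47 + 0.0445·54 + 0.0494·77 + 0.1641·48 + 0.1245·67 = 132.3424
  x_2 = 0.0495·66 + 0.0914·88 + 1.0875·47 + 0.1493·54 + 0.1600·77 + 0.1617·48 + 0.0650·67 = 94.9311
  x_3 = 0.1295·66 + 0.0738·88 + 0.1562·47 + 1.1496·54 + 0.1729·77 + 0.0956·48 + 0.0962·67 = 108.8066
  x_4 = 0.0768·66 + 0.0460·88 + 0.1344·47 + 0.1479·54 + 1.1216·77 + 0.0618·48 + 0.0731·67 = 117.6541
  x_5 = 0.0510·66 + 0.0612·88 + 0.0426·47 + 0.0598·54 + 0.0550·77 + 1.1492·48 + 0.1340·67 = 82.3596
  x_6 = 0.1210·66 + 0.0482·88 + 0.1469·47 + 0.1120·54 + 0.1634·77 + 0.0877·48 + 1.0695·67 = 113.6231
Output multipliers (column sums of L):
  Healthcare: 1.6869
  Manufacturing: 1.4818
  Construction: 1.7307
  Energy: 1.7281
  Chemicals: 1.7920
  Finance: 1.8087
  Electronics: 1.6774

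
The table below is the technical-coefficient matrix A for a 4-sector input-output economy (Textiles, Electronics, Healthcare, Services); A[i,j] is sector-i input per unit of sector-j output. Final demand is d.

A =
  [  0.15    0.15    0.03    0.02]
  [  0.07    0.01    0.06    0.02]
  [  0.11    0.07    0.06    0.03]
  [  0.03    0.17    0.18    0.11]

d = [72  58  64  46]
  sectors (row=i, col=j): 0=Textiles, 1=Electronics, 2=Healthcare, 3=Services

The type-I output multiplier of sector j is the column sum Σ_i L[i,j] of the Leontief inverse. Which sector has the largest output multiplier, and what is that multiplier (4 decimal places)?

Form M = I − A:
  [  0.85   -0.15   -0.03   -0.02]
  [ -0.07    0.99   -0.06   -0.02]
  [ -0.11   -0.07    0.94   -0.03]
  [ -0.03   -0.17   -0.18    0.89]
Leontief inverse L = M⁻¹:
  [  1.2008    0.1917    0.0569    0.0332]
  [  0.0958    1.0347    0.0744    0.0279]
  [  0.1505    0.1067    1.0835    0.0423]
  [  0.0892    0.2257    0.2353    1.1386]
Total output x = L · d:
  x_0 = 1.2008·72 + 0.1917·58 + 0.0569·64 + 0.0332·46 = 102.7440
  x_1 = 0.0958·72 + 1.0347·58 + 0.0744·64 + 0.0279·46 = 72.9596
  x_2 = 0.1505·72 + 0.1067·58 + 1.0835·64 + 0.0423·46 = 88.3164
  x_3 = 0.0892·72 + 0.2257·58 + 0.2353·64 + 1.1386·46 = 86.9465
Output multipliers (column sums of L):
  Textiles: 1.5363
  Electronics: 1.5587
  Healthcare: 1.4502
  Services: 1.2420

Electronics (1.5587)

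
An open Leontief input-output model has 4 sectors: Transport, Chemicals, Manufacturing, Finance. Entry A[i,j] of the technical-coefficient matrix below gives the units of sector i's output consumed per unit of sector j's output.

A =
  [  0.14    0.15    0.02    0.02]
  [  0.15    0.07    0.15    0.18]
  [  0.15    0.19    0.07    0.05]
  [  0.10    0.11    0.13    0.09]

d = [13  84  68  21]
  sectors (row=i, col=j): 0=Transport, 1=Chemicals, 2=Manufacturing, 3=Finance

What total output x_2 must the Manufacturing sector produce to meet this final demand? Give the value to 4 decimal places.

108.5335

Form M = I − A:
  [  0.86   -0.15   -0.02   -0.02]
  [ -0.15    0.93   -0.15   -0.18]
  [ -0.15   -0.19    0.93   -0.05]
  [ -0.10   -0.11   -0.13    0.91]
Leontief inverse L = M⁻¹:
  [  1.2226    0.2208    0.0723    0.0745]
  [  0.2799    1.1988    0.2352    0.2562]
  [  0.2655    0.2919    1.1457    0.1265]
  [  0.2061    0.2109    0.2001    1.1561]
Total output x = L · d:
  x_0 = 1.2226·13 + 0.2208·84 + 0.0723·68 + 0.0745·21 = 40.9212
  x_1 = 0.2799·13 + 1.1988·84 + 0.2352·68 + 0.2562·21 = 125.7070
  x_2 = 0.2655·13 + 0.2919·84 + 1.1457·68 + 0.1265·21 = 108.5335
  x_3 = 0.2061·13 + 0.2109·84 + 0.2001·68 + 1.1561·21 = 58.2739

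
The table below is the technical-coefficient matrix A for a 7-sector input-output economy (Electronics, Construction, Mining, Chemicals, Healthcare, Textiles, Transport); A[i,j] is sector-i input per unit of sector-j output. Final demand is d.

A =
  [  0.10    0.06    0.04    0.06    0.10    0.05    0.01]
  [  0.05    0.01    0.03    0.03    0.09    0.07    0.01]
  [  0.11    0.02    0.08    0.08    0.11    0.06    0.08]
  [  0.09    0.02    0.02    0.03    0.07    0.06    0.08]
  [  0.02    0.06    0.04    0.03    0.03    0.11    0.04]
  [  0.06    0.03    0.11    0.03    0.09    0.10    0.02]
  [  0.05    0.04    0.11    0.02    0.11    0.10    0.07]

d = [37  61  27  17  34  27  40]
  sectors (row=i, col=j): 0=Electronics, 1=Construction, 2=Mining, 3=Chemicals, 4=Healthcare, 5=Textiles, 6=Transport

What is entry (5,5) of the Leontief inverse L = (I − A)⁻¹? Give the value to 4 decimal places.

Form M = I − A:
  [  0.90   -0.06   -0.04   -0.06   -0.10   -0.05   -0.01]
  [ -0.05    0.99   -0.03   -0.03   -0.09   -0.07   -0.01]
  [ -0.11   -0.02    0.92   -0.08   -0.11   -0.06   -0.08]
  [ -0.09   -0.02   -0.02    0.97   -0.07   -0.06   -0.08]
  [ -0.02   -0.06   -0.04   -0.03    0.97   -0.11   -0.04]
  [ -0.06   -0.03   -0.11   -0.03   -0.09    0.90   -0.02]
  [ -0.05   -0.04   -0.11   -0.02   -0.11   -0.10    0.93]
Leontief inverse L = M⁻¹:
  [  1.1469    0.0870    0.0783    0.0889    0.1555    0.1047    0.0366]
  [  0.0814    1.0296    0.0605    0.0499    0.1280    0.1109    0.0293]
  [  0.1739    0.0562    1.1376    0.1188    0.1869    0.1341    0.1215]
  [  0.1316    0.0457    0.0615    1.0550    0.1233    0.1121    0.1057]
  [  0.0572    0.0788    0.0793    0.0520    1.0785    0.1568    0.0625]
  [  0.1129    0.0580    0.1600    0.0637    0.1535    1.1614    0.0527]
  [  0.1075    0.0721    0.1693    0.0567    0.1827    0.1721    1.1082]
Total output x = L · d:
  x_0 = 1.1469·37 + 0.0870·61 + 0.0783·27 + 0.0889·17 + 0.1555·34 + 0.1047·27 + 0.0366·40 = 60.9384
  x_1 = 0.0814·37 + 1.0296·61 + 0.0605·27 + 0.0499·17 + 0.1280·34 + 0.1109·27 + 0.0293·40 = 76.8178
  x_2 = 0.1739·37 + 0.0562·61 + 1.1376·27 + 0.1188·17 + 0.1869·34 + 0.1341·27 + 0.1215·40 = 57.4348
  x_3 = 0.1316·37 + 0.0457·61 + 0.0615·27 + 1.0550·17 + 0.1233·34 + 0.1121·27 + 0.1057·40 = 38.7009
  x_4 = 0.0572·37 + 0.0788·61 + 0.0793·27 + 0.0520·17 + 1.0785·34 + 0.1568·27 + 0.0625·40 = 53.3490
  x_5 = 0.1129·37 + 0.0580·61 + 0.1600·27 + 0.0637·17 + 0.1535·34 + 1.1614·27 + 0.0527·40 = 51.8034
  x_6 = 0.1075·37 + 0.0721·61 + 0.1693·27 + 0.0567·17 + 0.1827·34 + 0.1721·27 + 1.1082·40 = 69.0970

L[5,5] = 1.1614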